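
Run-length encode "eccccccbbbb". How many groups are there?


Input: eccccccbbbb
Scanning for consecutive runs:
  Group 1: 'e' x 1 (positions 0-0)
  Group 2: 'c' x 6 (positions 1-6)
  Group 3: 'b' x 4 (positions 7-10)
Total groups: 3

3


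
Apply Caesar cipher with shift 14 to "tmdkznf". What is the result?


Caesar cipher: shift "tmdkznf" by 14
  't' (pos 19) + 14 = pos 7 = 'h'
  'm' (pos 12) + 14 = pos 0 = 'a'
  'd' (pos 3) + 14 = pos 17 = 'r'
  'k' (pos 10) + 14 = pos 24 = 'y'
  'z' (pos 25) + 14 = pos 13 = 'n'
  'n' (pos 13) + 14 = pos 1 = 'b'
  'f' (pos 5) + 14 = pos 19 = 't'
Result: harynbt

harynbt


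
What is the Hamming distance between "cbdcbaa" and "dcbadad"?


Comparing "cbdcbaa" and "dcbadad" position by position:
  Position 0: 'c' vs 'd' => differ
  Position 1: 'b' vs 'c' => differ
  Position 2: 'd' vs 'b' => differ
  Position 3: 'c' vs 'a' => differ
  Position 4: 'b' vs 'd' => differ
  Position 5: 'a' vs 'a' => same
  Position 6: 'a' vs 'd' => differ
Total differences (Hamming distance): 6

6


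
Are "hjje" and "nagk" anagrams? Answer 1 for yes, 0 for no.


Strings: "hjje", "nagk"
Sorted first:  ehjj
Sorted second: agkn
Differ at position 0: 'e' vs 'a' => not anagrams

0


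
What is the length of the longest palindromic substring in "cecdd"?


Input: "cecdd"
Checking substrings for palindromes:
  [0:3] "cec" (len 3) => palindrome
  [3:5] "dd" (len 2) => palindrome
Longest palindromic substring: "cec" with length 3

3


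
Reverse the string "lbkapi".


Input: lbkapi
Reading characters right to left:
  Position 5: 'i'
  Position 4: 'p'
  Position 3: 'a'
  Position 2: 'k'
  Position 1: 'b'
  Position 0: 'l'
Reversed: ipakbl

ipakbl


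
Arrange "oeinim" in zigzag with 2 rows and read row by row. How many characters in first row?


Zigzag "oeinim" into 2 rows:
Placing characters:
  'o' => row 0
  'e' => row 1
  'i' => row 0
  'n' => row 1
  'i' => row 0
  'm' => row 1
Rows:
  Row 0: "oii"
  Row 1: "enm"
First row length: 3

3


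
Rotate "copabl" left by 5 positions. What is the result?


Input: "copabl", rotate left by 5
First 5 characters: "copab"
Remaining characters: "l"
Concatenate remaining + first: "l" + "copab" = "lcopab"

lcopab


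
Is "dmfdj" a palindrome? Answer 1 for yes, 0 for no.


Input: dmfdj
Reversed: jdfmd
  Compare pos 0 ('d') with pos 4 ('j'): MISMATCH
  Compare pos 1 ('m') with pos 3 ('d'): MISMATCH
Result: not a palindrome

0


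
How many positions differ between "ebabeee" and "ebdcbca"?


Comparing "ebabeee" and "ebdcbca" position by position:
  Position 0: 'e' vs 'e' => same
  Position 1: 'b' vs 'b' => same
  Position 2: 'a' vs 'd' => DIFFER
  Position 3: 'b' vs 'c' => DIFFER
  Position 4: 'e' vs 'b' => DIFFER
  Position 5: 'e' vs 'c' => DIFFER
  Position 6: 'e' vs 'a' => DIFFER
Positions that differ: 5

5


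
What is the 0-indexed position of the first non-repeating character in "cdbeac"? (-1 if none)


Input: cdbeac
Character frequencies:
  'a': 1
  'b': 1
  'c': 2
  'd': 1
  'e': 1
Scanning left to right for freq == 1:
  Position 0 ('c'): freq=2, skip
  Position 1 ('d'): unique! => answer = 1

1


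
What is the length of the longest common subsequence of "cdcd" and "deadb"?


LCS of "cdcd" and "deadb"
DP table:
           d    e    a    d    b
      0    0    0    0    0    0
  c   0    0    0    0    0    0
  d   0    1    1    1    1    1
  c   0    1    1    1    1    1
  d   0    1    1    1    2    2
LCS length = dp[4][5] = 2

2


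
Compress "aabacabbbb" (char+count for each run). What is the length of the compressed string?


Input: aabacabbbb
Runs:
  'a' x 2 => "a2"
  'b' x 1 => "b1"
  'a' x 1 => "a1"
  'c' x 1 => "c1"
  'a' x 1 => "a1"
  'b' x 4 => "b4"
Compressed: "a2b1a1c1a1b4"
Compressed length: 12

12


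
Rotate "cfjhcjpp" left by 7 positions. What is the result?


Input: "cfjhcjpp", rotate left by 7
First 7 characters: "cfjhcjp"
Remaining characters: "p"
Concatenate remaining + first: "p" + "cfjhcjp" = "pcfjhcjp"

pcfjhcjp


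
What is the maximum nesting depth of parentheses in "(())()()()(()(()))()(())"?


Input: "(())()()()(()(()))()(())"
Tracking depth:
  Position 0 '(': depth becomes 1
  Position 1 '(': depth becomes 2
  Position 2 ')': depth becomes 1
  Position 3 ')': depth becomes 0
  Position 4 '(': depth becomes 1
  Position 5 ')': depth becomes 0
  Position 6 '(': depth becomes 1
  Position 7 ')': depth becomes 0
  Position 8 '(': depth becomes 1
  Position 9 ')': depth becomes 0
  Position 10 '(': depth becomes 1
  Position 11 '(': depth becomes 2
  Position 12 ')': depth becomes 1
  Position 13 '(': depth becomes 2
  Position 14 '(': depth becomes 3
  Position 15 ')': depth becomes 2
  Position 16 ')': depth becomes 1
  Position 17 ')': depth becomes 0
  Position 18 '(': depth becomes 1
  Position 19 ')': depth becomes 0
  Position 20 '(': depth becomes 1
  Position 21 '(': depth becomes 2
  Position 22 ')': depth becomes 1
  Position 23 ')': depth becomes 0
Maximum depth reached: 3

3


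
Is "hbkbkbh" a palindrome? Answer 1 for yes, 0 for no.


Input: hbkbkbh
Reversed: hbkbkbh
  Compare pos 0 ('h') with pos 6 ('h'): match
  Compare pos 1 ('b') with pos 5 ('b'): match
  Compare pos 2 ('k') with pos 4 ('k'): match
Result: palindrome

1


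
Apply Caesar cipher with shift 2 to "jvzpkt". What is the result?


Caesar cipher: shift "jvzpkt" by 2
  'j' (pos 9) + 2 = pos 11 = 'l'
  'v' (pos 21) + 2 = pos 23 = 'x'
  'z' (pos 25) + 2 = pos 1 = 'b'
  'p' (pos 15) + 2 = pos 17 = 'r'
  'k' (pos 10) + 2 = pos 12 = 'm'
  't' (pos 19) + 2 = pos 21 = 'v'
Result: lxbrmv

lxbrmv


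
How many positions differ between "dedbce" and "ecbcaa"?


Comparing "dedbce" and "ecbcaa" position by position:
  Position 0: 'd' vs 'e' => DIFFER
  Position 1: 'e' vs 'c' => DIFFER
  Position 2: 'd' vs 'b' => DIFFER
  Position 3: 'b' vs 'c' => DIFFER
  Position 4: 'c' vs 'a' => DIFFER
  Position 5: 'e' vs 'a' => DIFFER
Positions that differ: 6

6


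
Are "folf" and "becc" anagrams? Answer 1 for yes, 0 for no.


Strings: "folf", "becc"
Sorted first:  fflo
Sorted second: bcce
Differ at position 0: 'f' vs 'b' => not anagrams

0


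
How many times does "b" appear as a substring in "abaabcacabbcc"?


Searching for "b" in "abaabcacabbcc"
Scanning each position:
  Position 0: "a" => no
  Position 1: "b" => MATCH
  Position 2: "a" => no
  Position 3: "a" => no
  Position 4: "b" => MATCH
  Position 5: "c" => no
  Position 6: "a" => no
  Position 7: "c" => no
  Position 8: "a" => no
  Position 9: "b" => MATCH
  Position 10: "b" => MATCH
  Position 11: "c" => no
  Position 12: "c" => no
Total occurrences: 4

4


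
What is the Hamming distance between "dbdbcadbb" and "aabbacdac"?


Comparing "dbdbcadbb" and "aabbacdac" position by position:
  Position 0: 'd' vs 'a' => differ
  Position 1: 'b' vs 'a' => differ
  Position 2: 'd' vs 'b' => differ
  Position 3: 'b' vs 'b' => same
  Position 4: 'c' vs 'a' => differ
  Position 5: 'a' vs 'c' => differ
  Position 6: 'd' vs 'd' => same
  Position 7: 'b' vs 'a' => differ
  Position 8: 'b' vs 'c' => differ
Total differences (Hamming distance): 7

7


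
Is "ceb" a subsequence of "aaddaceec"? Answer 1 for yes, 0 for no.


Check if "ceb" is a subsequence of "aaddaceec"
Greedy scan:
  Position 0 ('a'): no match needed
  Position 1 ('a'): no match needed
  Position 2 ('d'): no match needed
  Position 3 ('d'): no match needed
  Position 4 ('a'): no match needed
  Position 5 ('c'): matches sub[0] = 'c'
  Position 6 ('e'): matches sub[1] = 'e'
  Position 7 ('e'): no match needed
  Position 8 ('c'): no match needed
Only matched 2/3 characters => not a subsequence

0


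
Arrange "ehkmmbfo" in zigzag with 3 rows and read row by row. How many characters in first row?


Zigzag "ehkmmbfo" into 3 rows:
Placing characters:
  'e' => row 0
  'h' => row 1
  'k' => row 2
  'm' => row 1
  'm' => row 0
  'b' => row 1
  'f' => row 2
  'o' => row 1
Rows:
  Row 0: "em"
  Row 1: "hmbo"
  Row 2: "kf"
First row length: 2

2


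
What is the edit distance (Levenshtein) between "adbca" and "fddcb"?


Computing edit distance: "adbca" -> "fddcb"
DP table:
           f    d    d    c    b
      0    1    2    3    4    5
  a   1    1    2    3    4    5
  d   2    2    1    2    3    4
  b   3    3    2    2    3    3
  c   4    4    3    3    2    3
  a   5    5    4    4    3    3
Edit distance = dp[5][5] = 3

3


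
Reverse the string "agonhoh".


Input: agonhoh
Reading characters right to left:
  Position 6: 'h'
  Position 5: 'o'
  Position 4: 'h'
  Position 3: 'n'
  Position 2: 'o'
  Position 1: 'g'
  Position 0: 'a'
Reversed: hohnoga

hohnoga


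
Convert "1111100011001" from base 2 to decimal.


Input: "1111100011001" in base 2
Positional expansion:
  Digit '1' (value 1) x 2^12 = 4096
  Digit '1' (value 1) x 2^11 = 2048
  Digit '1' (value 1) x 2^10 = 1024
  Digit '1' (value 1) x 2^9 = 512
  Digit '1' (value 1) x 2^8 = 256
  Digit '0' (value 0) x 2^7 = 0
  Digit '0' (value 0) x 2^6 = 0
  Digit '0' (value 0) x 2^5 = 0
  Digit '1' (value 1) x 2^4 = 16
  Digit '1' (value 1) x 2^3 = 8
  Digit '0' (value 0) x 2^2 = 0
  Digit '0' (value 0) x 2^1 = 0
  Digit '1' (value 1) x 2^0 = 1
Sum = 7961

7961


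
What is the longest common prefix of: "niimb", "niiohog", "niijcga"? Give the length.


Words: niimb, niiohog, niijcga
  Position 0: all 'n' => match
  Position 1: all 'i' => match
  Position 2: all 'i' => match
  Position 3: ('m', 'o', 'j') => mismatch, stop
LCP = "nii" (length 3)

3


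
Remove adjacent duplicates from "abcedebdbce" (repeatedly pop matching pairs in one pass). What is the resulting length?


Input: abcedebdbce
Stack-based adjacent duplicate removal:
  Read 'a': push. Stack: a
  Read 'b': push. Stack: ab
  Read 'c': push. Stack: abc
  Read 'e': push. Stack: abce
  Read 'd': push. Stack: abced
  Read 'e': push. Stack: abcede
  Read 'b': push. Stack: abcedeb
  Read 'd': push. Stack: abcedebd
  Read 'b': push. Stack: abcedebdb
  Read 'c': push. Stack: abcedebdbc
  Read 'e': push. Stack: abcedebdbce
Final stack: "abcedebdbce" (length 11)

11


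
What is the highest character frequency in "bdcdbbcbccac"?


Input: bdcdbbcbccac
Character counts:
  'a': 1
  'b': 4
  'c': 5
  'd': 2
Maximum frequency: 5

5


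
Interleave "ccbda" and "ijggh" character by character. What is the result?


Interleaving "ccbda" and "ijggh":
  Position 0: 'c' from first, 'i' from second => "ci"
  Position 1: 'c' from first, 'j' from second => "cj"
  Position 2: 'b' from first, 'g' from second => "bg"
  Position 3: 'd' from first, 'g' from second => "dg"
  Position 4: 'a' from first, 'h' from second => "ah"
Result: cicjbgdgah

cicjbgdgah


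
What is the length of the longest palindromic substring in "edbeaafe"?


Input: "edbeaafe"
Checking substrings for palindromes:
  [4:6] "aa" (len 2) => palindrome
Longest palindromic substring: "aa" with length 2

2


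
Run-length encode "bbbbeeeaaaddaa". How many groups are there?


Input: bbbbeeeaaaddaa
Scanning for consecutive runs:
  Group 1: 'b' x 4 (positions 0-3)
  Group 2: 'e' x 3 (positions 4-6)
  Group 3: 'a' x 3 (positions 7-9)
  Group 4: 'd' x 2 (positions 10-11)
  Group 5: 'a' x 2 (positions 12-13)
Total groups: 5

5


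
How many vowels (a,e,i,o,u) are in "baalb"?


Input: baalb
Checking each character:
  'b' at position 0: consonant
  'a' at position 1: vowel (running total: 1)
  'a' at position 2: vowel (running total: 2)
  'l' at position 3: consonant
  'b' at position 4: consonant
Total vowels: 2

2


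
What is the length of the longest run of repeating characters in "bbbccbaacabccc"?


Input: "bbbccbaacabccc"
Scanning for longest run:
  Position 1 ('b'): continues run of 'b', length=2
  Position 2 ('b'): continues run of 'b', length=3
  Position 3 ('c'): new char, reset run to 1
  Position 4 ('c'): continues run of 'c', length=2
  Position 5 ('b'): new char, reset run to 1
  Position 6 ('a'): new char, reset run to 1
  Position 7 ('a'): continues run of 'a', length=2
  Position 8 ('c'): new char, reset run to 1
  Position 9 ('a'): new char, reset run to 1
  Position 10 ('b'): new char, reset run to 1
  Position 11 ('c'): new char, reset run to 1
  Position 12 ('c'): continues run of 'c', length=2
  Position 13 ('c'): continues run of 'c', length=3
Longest run: 'b' with length 3

3


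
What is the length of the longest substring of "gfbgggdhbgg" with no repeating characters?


Input: "gfbgggdhbgg"
Sliding window (track last position of each char):
  Position 0 ('g'): window [0,0] length 1 -- new best
  Position 1 ('f'): window [0,1] length 2 -- new best
  Position 2 ('b'): window [0,2] length 3 -- new best
  Position 3 ('g'): repeat (last at 0), move window start to 1
  Position 3 ('g'): window [1,3] length 3
  Position 4 ('g'): repeat (last at 3), move window start to 4
  Position 4 ('g'): window [4,4] length 1
  Position 5 ('g'): repeat (last at 4), move window start to 5
  Position 5 ('g'): window [5,5] length 1
  Position 6 ('d'): window [5,6] length 2
  Position 7 ('h'): window [5,7] length 3
  Position 8 ('b'): window [5,8] length 4 -- new best
  Position 9 ('g'): repeat (last at 5), move window start to 6
  Position 9 ('g'): window [6,9] length 4
  Position 10 ('g'): repeat (last at 9), move window start to 10
  Position 10 ('g'): window [10,10] length 1
Longest substring with no repeats: "gdhb" with length 4

4


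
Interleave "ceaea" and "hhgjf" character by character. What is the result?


Interleaving "ceaea" and "hhgjf":
  Position 0: 'c' from first, 'h' from second => "ch"
  Position 1: 'e' from first, 'h' from second => "eh"
  Position 2: 'a' from first, 'g' from second => "ag"
  Position 3: 'e' from first, 'j' from second => "ej"
  Position 4: 'a' from first, 'f' from second => "af"
Result: chehagejaf

chehagejaf


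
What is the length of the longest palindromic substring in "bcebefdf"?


Input: "bcebefdf"
Checking substrings for palindromes:
  [2:5] "ebe" (len 3) => palindrome
  [5:8] "fdf" (len 3) => palindrome
Longest palindromic substring: "ebe" with length 3

3


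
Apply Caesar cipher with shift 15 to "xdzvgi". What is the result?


Caesar cipher: shift "xdzvgi" by 15
  'x' (pos 23) + 15 = pos 12 = 'm'
  'd' (pos 3) + 15 = pos 18 = 's'
  'z' (pos 25) + 15 = pos 14 = 'o'
  'v' (pos 21) + 15 = pos 10 = 'k'
  'g' (pos 6) + 15 = pos 21 = 'v'
  'i' (pos 8) + 15 = pos 23 = 'x'
Result: msokvx

msokvx


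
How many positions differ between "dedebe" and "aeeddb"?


Comparing "dedebe" and "aeeddb" position by position:
  Position 0: 'd' vs 'a' => DIFFER
  Position 1: 'e' vs 'e' => same
  Position 2: 'd' vs 'e' => DIFFER
  Position 3: 'e' vs 'd' => DIFFER
  Position 4: 'b' vs 'd' => DIFFER
  Position 5: 'e' vs 'b' => DIFFER
Positions that differ: 5

5


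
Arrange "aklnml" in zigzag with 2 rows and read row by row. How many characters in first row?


Zigzag "aklnml" into 2 rows:
Placing characters:
  'a' => row 0
  'k' => row 1
  'l' => row 0
  'n' => row 1
  'm' => row 0
  'l' => row 1
Rows:
  Row 0: "alm"
  Row 1: "knl"
First row length: 3

3


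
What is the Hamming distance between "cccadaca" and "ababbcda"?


Comparing "cccadaca" and "ababbcda" position by position:
  Position 0: 'c' vs 'a' => differ
  Position 1: 'c' vs 'b' => differ
  Position 2: 'c' vs 'a' => differ
  Position 3: 'a' vs 'b' => differ
  Position 4: 'd' vs 'b' => differ
  Position 5: 'a' vs 'c' => differ
  Position 6: 'c' vs 'd' => differ
  Position 7: 'a' vs 'a' => same
Total differences (Hamming distance): 7

7


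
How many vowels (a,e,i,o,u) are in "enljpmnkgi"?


Input: enljpmnkgi
Checking each character:
  'e' at position 0: vowel (running total: 1)
  'n' at position 1: consonant
  'l' at position 2: consonant
  'j' at position 3: consonant
  'p' at position 4: consonant
  'm' at position 5: consonant
  'n' at position 6: consonant
  'k' at position 7: consonant
  'g' at position 8: consonant
  'i' at position 9: vowel (running total: 2)
Total vowels: 2

2


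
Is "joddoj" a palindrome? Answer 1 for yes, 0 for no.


Input: joddoj
Reversed: joddoj
  Compare pos 0 ('j') with pos 5 ('j'): match
  Compare pos 1 ('o') with pos 4 ('o'): match
  Compare pos 2 ('d') with pos 3 ('d'): match
Result: palindrome

1


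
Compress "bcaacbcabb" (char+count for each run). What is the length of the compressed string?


Input: bcaacbcabb
Runs:
  'b' x 1 => "b1"
  'c' x 1 => "c1"
  'a' x 2 => "a2"
  'c' x 1 => "c1"
  'b' x 1 => "b1"
  'c' x 1 => "c1"
  'a' x 1 => "a1"
  'b' x 2 => "b2"
Compressed: "b1c1a2c1b1c1a1b2"
Compressed length: 16

16


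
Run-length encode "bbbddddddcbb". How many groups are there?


Input: bbbddddddcbb
Scanning for consecutive runs:
  Group 1: 'b' x 3 (positions 0-2)
  Group 2: 'd' x 6 (positions 3-8)
  Group 3: 'c' x 1 (positions 9-9)
  Group 4: 'b' x 2 (positions 10-11)
Total groups: 4

4


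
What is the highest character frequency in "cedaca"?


Input: cedaca
Character counts:
  'a': 2
  'c': 2
  'd': 1
  'e': 1
Maximum frequency: 2

2


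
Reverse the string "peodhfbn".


Input: peodhfbn
Reading characters right to left:
  Position 7: 'n'
  Position 6: 'b'
  Position 5: 'f'
  Position 4: 'h'
  Position 3: 'd'
  Position 2: 'o'
  Position 1: 'e'
  Position 0: 'p'
Reversed: nbfhdoep

nbfhdoep


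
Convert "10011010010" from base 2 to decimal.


Input: "10011010010" in base 2
Positional expansion:
  Digit '1' (value 1) x 2^10 = 1024
  Digit '0' (value 0) x 2^9 = 0
  Digit '0' (value 0) x 2^8 = 0
  Digit '1' (value 1) x 2^7 = 128
  Digit '1' (value 1) x 2^6 = 64
  Digit '0' (value 0) x 2^5 = 0
  Digit '1' (value 1) x 2^4 = 16
  Digit '0' (value 0) x 2^3 = 0
  Digit '0' (value 0) x 2^2 = 0
  Digit '1' (value 1) x 2^1 = 2
  Digit '0' (value 0) x 2^0 = 0
Sum = 1234

1234


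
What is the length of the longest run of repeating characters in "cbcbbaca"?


Input: "cbcbbaca"
Scanning for longest run:
  Position 1 ('b'): new char, reset run to 1
  Position 2 ('c'): new char, reset run to 1
  Position 3 ('b'): new char, reset run to 1
  Position 4 ('b'): continues run of 'b', length=2
  Position 5 ('a'): new char, reset run to 1
  Position 6 ('c'): new char, reset run to 1
  Position 7 ('a'): new char, reset run to 1
Longest run: 'b' with length 2

2


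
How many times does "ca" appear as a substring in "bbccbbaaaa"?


Searching for "ca" in "bbccbbaaaa"
Scanning each position:
  Position 0: "bb" => no
  Position 1: "bc" => no
  Position 2: "cc" => no
  Position 3: "cb" => no
  Position 4: "bb" => no
  Position 5: "ba" => no
  Position 6: "aa" => no
  Position 7: "aa" => no
  Position 8: "aa" => no
Total occurrences: 0

0


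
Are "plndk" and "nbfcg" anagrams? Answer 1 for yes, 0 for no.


Strings: "plndk", "nbfcg"
Sorted first:  dklnp
Sorted second: bcfgn
Differ at position 0: 'd' vs 'b' => not anagrams

0


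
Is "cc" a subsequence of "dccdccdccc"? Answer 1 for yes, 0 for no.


Check if "cc" is a subsequence of "dccdccdccc"
Greedy scan:
  Position 0 ('d'): no match needed
  Position 1 ('c'): matches sub[0] = 'c'
  Position 2 ('c'): matches sub[1] = 'c'
  Position 3 ('d'): no match needed
  Position 4 ('c'): no match needed
  Position 5 ('c'): no match needed
  Position 6 ('d'): no match needed
  Position 7 ('c'): no match needed
  Position 8 ('c'): no match needed
  Position 9 ('c'): no match needed
All 2 characters matched => is a subsequence

1


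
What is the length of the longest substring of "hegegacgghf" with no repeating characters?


Input: "hegegacgghf"
Sliding window (track last position of each char):
  Position 0 ('h'): window [0,0] length 1 -- new best
  Position 1 ('e'): window [0,1] length 2 -- new best
  Position 2 ('g'): window [0,2] length 3 -- new best
  Position 3 ('e'): repeat (last at 1), move window start to 2
  Position 3 ('e'): window [2,3] length 2
  Position 4 ('g'): repeat (last at 2), move window start to 3
  Position 4 ('g'): window [3,4] length 2
  Position 5 ('a'): window [3,5] length 3
  Position 6 ('c'): window [3,6] length 4 -- new best
  Position 7 ('g'): repeat (last at 4), move window start to 5
  Position 7 ('g'): window [5,7] length 3
  Position 8 ('g'): repeat (last at 7), move window start to 8
  Position 8 ('g'): window [8,8] length 1
  Position 9 ('h'): window [8,9] length 2
  Position 10 ('f'): window [8,10] length 3
Longest substring with no repeats: "egac" with length 4

4


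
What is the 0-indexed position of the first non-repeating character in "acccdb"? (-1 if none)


Input: acccdb
Character frequencies:
  'a': 1
  'b': 1
  'c': 3
  'd': 1
Scanning left to right for freq == 1:
  Position 0 ('a'): unique! => answer = 0

0


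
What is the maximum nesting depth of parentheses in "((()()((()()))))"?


Input: "((()()((()()))))"
Tracking depth:
  Position 0 '(': depth becomes 1
  Position 1 '(': depth becomes 2
  Position 2 '(': depth becomes 3
  Position 3 ')': depth becomes 2
  Position 4 '(': depth becomes 3
  Position 5 ')': depth becomes 2
  Position 6 '(': depth becomes 3
  Position 7 '(': depth becomes 4
  Position 8 '(': depth becomes 5
  Position 9 ')': depth becomes 4
  Position 10 '(': depth becomes 5
  Position 11 ')': depth becomes 4
  Position 12 ')': depth becomes 3
  Position 13 ')': depth becomes 2
  Position 14 ')': depth becomes 1
  Position 15 ')': depth becomes 0
Maximum depth reached: 5

5


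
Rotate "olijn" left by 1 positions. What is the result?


Input: "olijn", rotate left by 1
First 1 characters: "o"
Remaining characters: "lijn"
Concatenate remaining + first: "lijn" + "o" = "lijno"

lijno


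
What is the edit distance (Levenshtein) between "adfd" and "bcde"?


Computing edit distance: "adfd" -> "bcde"
DP table:
           b    c    d    e
      0    1    2    3    4
  a   1    1    2    3    4
  d   2    2    2    2    3
  f   3    3    3    3    3
  d   4    4    4    3    4
Edit distance = dp[4][4] = 4

4


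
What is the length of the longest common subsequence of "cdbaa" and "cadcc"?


LCS of "cdbaa" and "cadcc"
DP table:
           c    a    d    c    c
      0    0    0    0    0    0
  c   0    1    1    1    1    1
  d   0    1    1    2    2    2
  b   0    1    1    2    2    2
  a   0    1    2    2    2    2
  a   0    1    2    2    2    2
LCS length = dp[5][5] = 2

2


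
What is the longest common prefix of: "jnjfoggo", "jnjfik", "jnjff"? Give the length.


Words: jnjfoggo, jnjfik, jnjff
  Position 0: all 'j' => match
  Position 1: all 'n' => match
  Position 2: all 'j' => match
  Position 3: all 'f' => match
  Position 4: ('o', 'i', 'f') => mismatch, stop
LCP = "jnjf" (length 4)

4


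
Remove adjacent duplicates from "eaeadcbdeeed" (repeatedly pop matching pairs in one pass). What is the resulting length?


Input: eaeadcbdeeed
Stack-based adjacent duplicate removal:
  Read 'e': push. Stack: e
  Read 'a': push. Stack: ea
  Read 'e': push. Stack: eae
  Read 'a': push. Stack: eaea
  Read 'd': push. Stack: eaead
  Read 'c': push. Stack: eaeadc
  Read 'b': push. Stack: eaeadcb
  Read 'd': push. Stack: eaeadcbd
  Read 'e': push. Stack: eaeadcbde
  Read 'e': matches stack top 'e' => pop. Stack: eaeadcbd
  Read 'e': push. Stack: eaeadcbde
  Read 'd': push. Stack: eaeadcbded
Final stack: "eaeadcbded" (length 10)

10


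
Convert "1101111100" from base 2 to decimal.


Input: "1101111100" in base 2
Positional expansion:
  Digit '1' (value 1) x 2^9 = 512
  Digit '1' (value 1) x 2^8 = 256
  Digit '0' (value 0) x 2^7 = 0
  Digit '1' (value 1) x 2^6 = 64
  Digit '1' (value 1) x 2^5 = 32
  Digit '1' (value 1) x 2^4 = 16
  Digit '1' (value 1) x 2^3 = 8
  Digit '1' (value 1) x 2^2 = 4
  Digit '0' (value 0) x 2^1 = 0
  Digit '0' (value 0) x 2^0 = 0
Sum = 892

892


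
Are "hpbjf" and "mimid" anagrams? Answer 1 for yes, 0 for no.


Strings: "hpbjf", "mimid"
Sorted first:  bfhjp
Sorted second: diimm
Differ at position 0: 'b' vs 'd' => not anagrams

0


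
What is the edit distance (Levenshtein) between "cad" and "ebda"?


Computing edit distance: "cad" -> "ebda"
DP table:
           e    b    d    a
      0    1    2    3    4
  c   1    1    2    3    4
  a   2    2    2    3    3
  d   3    3    3    2    3
Edit distance = dp[3][4] = 3

3


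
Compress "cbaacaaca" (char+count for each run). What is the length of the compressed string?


Input: cbaacaaca
Runs:
  'c' x 1 => "c1"
  'b' x 1 => "b1"
  'a' x 2 => "a2"
  'c' x 1 => "c1"
  'a' x 2 => "a2"
  'c' x 1 => "c1"
  'a' x 1 => "a1"
Compressed: "c1b1a2c1a2c1a1"
Compressed length: 14

14


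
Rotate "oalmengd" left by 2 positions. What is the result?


Input: "oalmengd", rotate left by 2
First 2 characters: "oa"
Remaining characters: "lmengd"
Concatenate remaining + first: "lmengd" + "oa" = "lmengdoa"

lmengdoa


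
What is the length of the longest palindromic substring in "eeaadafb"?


Input: "eeaadafb"
Checking substrings for palindromes:
  [3:6] "ada" (len 3) => palindrome
  [0:2] "ee" (len 2) => palindrome
  [2:4] "aa" (len 2) => palindrome
Longest palindromic substring: "ada" with length 3

3


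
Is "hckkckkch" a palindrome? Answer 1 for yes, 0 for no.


Input: hckkckkch
Reversed: hckkckkch
  Compare pos 0 ('h') with pos 8 ('h'): match
  Compare pos 1 ('c') with pos 7 ('c'): match
  Compare pos 2 ('k') with pos 6 ('k'): match
  Compare pos 3 ('k') with pos 5 ('k'): match
Result: palindrome

1


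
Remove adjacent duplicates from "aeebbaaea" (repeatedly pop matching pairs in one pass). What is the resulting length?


Input: aeebbaaea
Stack-based adjacent duplicate removal:
  Read 'a': push. Stack: a
  Read 'e': push. Stack: ae
  Read 'e': matches stack top 'e' => pop. Stack: a
  Read 'b': push. Stack: ab
  Read 'b': matches stack top 'b' => pop. Stack: a
  Read 'a': matches stack top 'a' => pop. Stack: (empty)
  Read 'a': push. Stack: a
  Read 'e': push. Stack: ae
  Read 'a': push. Stack: aea
Final stack: "aea" (length 3)

3


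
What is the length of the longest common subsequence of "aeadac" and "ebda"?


LCS of "aeadac" and "ebda"
DP table:
           e    b    d    a
      0    0    0    0    0
  a   0    0    0    0    1
  e   0    1    1    1    1
  a   0    1    1    1    2
  d   0    1    1    2    2
  a   0    1    1    2    3
  c   0    1    1    2    3
LCS length = dp[6][4] = 3

3


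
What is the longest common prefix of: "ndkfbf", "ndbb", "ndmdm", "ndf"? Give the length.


Words: ndkfbf, ndbb, ndmdm, ndf
  Position 0: all 'n' => match
  Position 1: all 'd' => match
  Position 2: ('k', 'b', 'm', 'f') => mismatch, stop
LCP = "nd" (length 2)

2


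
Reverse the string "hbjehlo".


Input: hbjehlo
Reading characters right to left:
  Position 6: 'o'
  Position 5: 'l'
  Position 4: 'h'
  Position 3: 'e'
  Position 2: 'j'
  Position 1: 'b'
  Position 0: 'h'
Reversed: olhejbh

olhejbh


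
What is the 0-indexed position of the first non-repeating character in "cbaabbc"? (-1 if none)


Input: cbaabbc
Character frequencies:
  'a': 2
  'b': 3
  'c': 2
Scanning left to right for freq == 1:
  Position 0 ('c'): freq=2, skip
  Position 1 ('b'): freq=3, skip
  Position 2 ('a'): freq=2, skip
  Position 3 ('a'): freq=2, skip
  Position 4 ('b'): freq=3, skip
  Position 5 ('b'): freq=3, skip
  Position 6 ('c'): freq=2, skip
  No unique character found => answer = -1

-1


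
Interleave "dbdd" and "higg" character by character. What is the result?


Interleaving "dbdd" and "higg":
  Position 0: 'd' from first, 'h' from second => "dh"
  Position 1: 'b' from first, 'i' from second => "bi"
  Position 2: 'd' from first, 'g' from second => "dg"
  Position 3: 'd' from first, 'g' from second => "dg"
Result: dhbidgdg

dhbidgdg


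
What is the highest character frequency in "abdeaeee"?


Input: abdeaeee
Character counts:
  'a': 2
  'b': 1
  'd': 1
  'e': 4
Maximum frequency: 4

4


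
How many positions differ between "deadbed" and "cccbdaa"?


Comparing "deadbed" and "cccbdaa" position by position:
  Position 0: 'd' vs 'c' => DIFFER
  Position 1: 'e' vs 'c' => DIFFER
  Position 2: 'a' vs 'c' => DIFFER
  Position 3: 'd' vs 'b' => DIFFER
  Position 4: 'b' vs 'd' => DIFFER
  Position 5: 'e' vs 'a' => DIFFER
  Position 6: 'd' vs 'a' => DIFFER
Positions that differ: 7

7


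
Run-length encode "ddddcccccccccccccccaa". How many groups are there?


Input: ddddcccccccccccccccaa
Scanning for consecutive runs:
  Group 1: 'd' x 4 (positions 0-3)
  Group 2: 'c' x 15 (positions 4-18)
  Group 3: 'a' x 2 (positions 19-20)
Total groups: 3

3


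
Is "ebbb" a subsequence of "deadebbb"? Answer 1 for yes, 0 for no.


Check if "ebbb" is a subsequence of "deadebbb"
Greedy scan:
  Position 0 ('d'): no match needed
  Position 1 ('e'): matches sub[0] = 'e'
  Position 2 ('a'): no match needed
  Position 3 ('d'): no match needed
  Position 4 ('e'): no match needed
  Position 5 ('b'): matches sub[1] = 'b'
  Position 6 ('b'): matches sub[2] = 'b'
  Position 7 ('b'): matches sub[3] = 'b'
All 4 characters matched => is a subsequence

1


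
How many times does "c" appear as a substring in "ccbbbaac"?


Searching for "c" in "ccbbbaac"
Scanning each position:
  Position 0: "c" => MATCH
  Position 1: "c" => MATCH
  Position 2: "b" => no
  Position 3: "b" => no
  Position 4: "b" => no
  Position 5: "a" => no
  Position 6: "a" => no
  Position 7: "c" => MATCH
Total occurrences: 3

3


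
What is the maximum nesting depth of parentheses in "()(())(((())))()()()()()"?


Input: "()(())(((())))()()()()()"
Tracking depth:
  Position 0 '(': depth becomes 1
  Position 1 ')': depth becomes 0
  Position 2 '(': depth becomes 1
  Position 3 '(': depth becomes 2
  Position 4 ')': depth becomes 1
  Position 5 ')': depth becomes 0
  Position 6 '(': depth becomes 1
  Position 7 '(': depth becomes 2
  Position 8 '(': depth becomes 3
  Position 9 '(': depth becomes 4
  Position 10 ')': depth becomes 3
  Position 11 ')': depth becomes 2
  Position 12 ')': depth becomes 1
  Position 13 ')': depth becomes 0
  Position 14 '(': depth becomes 1
  Position 15 ')': depth becomes 0
  Position 16 '(': depth becomes 1
  Position 17 ')': depth becomes 0
  Position 18 '(': depth becomes 1
  Position 19 ')': depth becomes 0
  Position 20 '(': depth becomes 1
  Position 21 ')': depth becomes 0
  Position 22 '(': depth becomes 1
  Position 23 ')': depth becomes 0
Maximum depth reached: 4

4


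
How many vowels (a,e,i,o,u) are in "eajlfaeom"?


Input: eajlfaeom
Checking each character:
  'e' at position 0: vowel (running total: 1)
  'a' at position 1: vowel (running total: 2)
  'j' at position 2: consonant
  'l' at position 3: consonant
  'f' at position 4: consonant
  'a' at position 5: vowel (running total: 3)
  'e' at position 6: vowel (running total: 4)
  'o' at position 7: vowel (running total: 5)
  'm' at position 8: consonant
Total vowels: 5

5


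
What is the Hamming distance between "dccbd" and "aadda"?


Comparing "dccbd" and "aadda" position by position:
  Position 0: 'd' vs 'a' => differ
  Position 1: 'c' vs 'a' => differ
  Position 2: 'c' vs 'd' => differ
  Position 3: 'b' vs 'd' => differ
  Position 4: 'd' vs 'a' => differ
Total differences (Hamming distance): 5

5


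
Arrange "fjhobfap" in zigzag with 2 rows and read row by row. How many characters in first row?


Zigzag "fjhobfap" into 2 rows:
Placing characters:
  'f' => row 0
  'j' => row 1
  'h' => row 0
  'o' => row 1
  'b' => row 0
  'f' => row 1
  'a' => row 0
  'p' => row 1
Rows:
  Row 0: "fhba"
  Row 1: "jofp"
First row length: 4

4


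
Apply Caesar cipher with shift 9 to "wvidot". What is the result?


Caesar cipher: shift "wvidot" by 9
  'w' (pos 22) + 9 = pos 5 = 'f'
  'v' (pos 21) + 9 = pos 4 = 'e'
  'i' (pos 8) + 9 = pos 17 = 'r'
  'd' (pos 3) + 9 = pos 12 = 'm'
  'o' (pos 14) + 9 = pos 23 = 'x'
  't' (pos 19) + 9 = pos 2 = 'c'
Result: fermxc

fermxc


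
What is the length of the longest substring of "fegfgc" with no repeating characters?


Input: "fegfgc"
Sliding window (track last position of each char):
  Position 0 ('f'): window [0,0] length 1 -- new best
  Position 1 ('e'): window [0,1] length 2 -- new best
  Position 2 ('g'): window [0,2] length 3 -- new best
  Position 3 ('f'): repeat (last at 0), move window start to 1
  Position 3 ('f'): window [1,3] length 3
  Position 4 ('g'): repeat (last at 2), move window start to 3
  Position 4 ('g'): window [3,4] length 2
  Position 5 ('c'): window [3,5] length 3
Longest substring with no repeats: "feg" with length 3

3


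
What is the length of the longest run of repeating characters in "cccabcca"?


Input: "cccabcca"
Scanning for longest run:
  Position 1 ('c'): continues run of 'c', length=2
  Position 2 ('c'): continues run of 'c', length=3
  Position 3 ('a'): new char, reset run to 1
  Position 4 ('b'): new char, reset run to 1
  Position 5 ('c'): new char, reset run to 1
  Position 6 ('c'): continues run of 'c', length=2
  Position 7 ('a'): new char, reset run to 1
Longest run: 'c' with length 3

3


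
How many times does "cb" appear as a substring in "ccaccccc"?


Searching for "cb" in "ccaccccc"
Scanning each position:
  Position 0: "cc" => no
  Position 1: "ca" => no
  Position 2: "ac" => no
  Position 3: "cc" => no
  Position 4: "cc" => no
  Position 5: "cc" => no
  Position 6: "cc" => no
Total occurrences: 0

0


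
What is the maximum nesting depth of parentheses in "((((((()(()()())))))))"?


Input: "((((((()(()()())))))))"
Tracking depth:
  Position 0 '(': depth becomes 1
  Position 1 '(': depth becomes 2
  Position 2 '(': depth becomes 3
  Position 3 '(': depth becomes 4
  Position 4 '(': depth becomes 5
  Position 5 '(': depth becomes 6
  Position 6 '(': depth becomes 7
  Position 7 ')': depth becomes 6
  Position 8 '(': depth becomes 7
  Position 9 '(': depth becomes 8
  Position 10 ')': depth becomes 7
  Position 11 '(': depth becomes 8
  Position 12 ')': depth becomes 7
  Position 13 '(': depth becomes 8
  Position 14 ')': depth becomes 7
  Position 15 ')': depth becomes 6
  Position 16 ')': depth becomes 5
  Position 17 ')': depth becomes 4
  Position 18 ')': depth becomes 3
  Position 19 ')': depth becomes 2
  Position 20 ')': depth becomes 1
  Position 21 ')': depth becomes 0
Maximum depth reached: 8

8


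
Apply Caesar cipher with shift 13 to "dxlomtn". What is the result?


Caesar cipher: shift "dxlomtn" by 13
  'd' (pos 3) + 13 = pos 16 = 'q'
  'x' (pos 23) + 13 = pos 10 = 'k'
  'l' (pos 11) + 13 = pos 24 = 'y'
  'o' (pos 14) + 13 = pos 1 = 'b'
  'm' (pos 12) + 13 = pos 25 = 'z'
  't' (pos 19) + 13 = pos 6 = 'g'
  'n' (pos 13) + 13 = pos 0 = 'a'
Result: qkybzga

qkybzga


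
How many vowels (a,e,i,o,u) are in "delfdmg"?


Input: delfdmg
Checking each character:
  'd' at position 0: consonant
  'e' at position 1: vowel (running total: 1)
  'l' at position 2: consonant
  'f' at position 3: consonant
  'd' at position 4: consonant
  'm' at position 5: consonant
  'g' at position 6: consonant
Total vowels: 1

1


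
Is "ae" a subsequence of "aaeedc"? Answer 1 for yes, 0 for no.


Check if "ae" is a subsequence of "aaeedc"
Greedy scan:
  Position 0 ('a'): matches sub[0] = 'a'
  Position 1 ('a'): no match needed
  Position 2 ('e'): matches sub[1] = 'e'
  Position 3 ('e'): no match needed
  Position 4 ('d'): no match needed
  Position 5 ('c'): no match needed
All 2 characters matched => is a subsequence

1


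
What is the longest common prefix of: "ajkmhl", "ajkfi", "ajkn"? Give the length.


Words: ajkmhl, ajkfi, ajkn
  Position 0: all 'a' => match
  Position 1: all 'j' => match
  Position 2: all 'k' => match
  Position 3: ('m', 'f', 'n') => mismatch, stop
LCP = "ajk" (length 3)

3


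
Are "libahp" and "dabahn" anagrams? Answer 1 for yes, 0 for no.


Strings: "libahp", "dabahn"
Sorted first:  abhilp
Sorted second: aabdhn
Differ at position 1: 'b' vs 'a' => not anagrams

0


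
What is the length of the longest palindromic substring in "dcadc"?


Input: "dcadc"
Checking substrings for palindromes:
  No multi-char palindromic substrings found
Longest palindromic substring: "d" with length 1

1


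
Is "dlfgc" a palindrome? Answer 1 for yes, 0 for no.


Input: dlfgc
Reversed: cgfld
  Compare pos 0 ('d') with pos 4 ('c'): MISMATCH
  Compare pos 1 ('l') with pos 3 ('g'): MISMATCH
Result: not a palindrome

0


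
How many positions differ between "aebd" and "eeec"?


Comparing "aebd" and "eeec" position by position:
  Position 0: 'a' vs 'e' => DIFFER
  Position 1: 'e' vs 'e' => same
  Position 2: 'b' vs 'e' => DIFFER
  Position 3: 'd' vs 'c' => DIFFER
Positions that differ: 3

3


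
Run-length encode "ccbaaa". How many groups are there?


Input: ccbaaa
Scanning for consecutive runs:
  Group 1: 'c' x 2 (positions 0-1)
  Group 2: 'b' x 1 (positions 2-2)
  Group 3: 'a' x 3 (positions 3-5)
Total groups: 3

3


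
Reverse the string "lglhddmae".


Input: lglhddmae
Reading characters right to left:
  Position 8: 'e'
  Position 7: 'a'
  Position 6: 'm'
  Position 5: 'd'
  Position 4: 'd'
  Position 3: 'h'
  Position 2: 'l'
  Position 1: 'g'
  Position 0: 'l'
Reversed: eamddhlgl

eamddhlgl


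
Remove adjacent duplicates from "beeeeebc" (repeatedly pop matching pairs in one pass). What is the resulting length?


Input: beeeeebc
Stack-based adjacent duplicate removal:
  Read 'b': push. Stack: b
  Read 'e': push. Stack: be
  Read 'e': matches stack top 'e' => pop. Stack: b
  Read 'e': push. Stack: be
  Read 'e': matches stack top 'e' => pop. Stack: b
  Read 'e': push. Stack: be
  Read 'b': push. Stack: beb
  Read 'c': push. Stack: bebc
Final stack: "bebc" (length 4)

4


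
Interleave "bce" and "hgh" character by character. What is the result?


Interleaving "bce" and "hgh":
  Position 0: 'b' from first, 'h' from second => "bh"
  Position 1: 'c' from first, 'g' from second => "cg"
  Position 2: 'e' from first, 'h' from second => "eh"
Result: bhcgeh

bhcgeh


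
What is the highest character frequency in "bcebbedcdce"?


Input: bcebbedcdce
Character counts:
  'b': 3
  'c': 3
  'd': 2
  'e': 3
Maximum frequency: 3

3


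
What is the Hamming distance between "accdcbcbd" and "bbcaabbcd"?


Comparing "accdcbcbd" and "bbcaabbcd" position by position:
  Position 0: 'a' vs 'b' => differ
  Position 1: 'c' vs 'b' => differ
  Position 2: 'c' vs 'c' => same
  Position 3: 'd' vs 'a' => differ
  Position 4: 'c' vs 'a' => differ
  Position 5: 'b' vs 'b' => same
  Position 6: 'c' vs 'b' => differ
  Position 7: 'b' vs 'c' => differ
  Position 8: 'd' vs 'd' => same
Total differences (Hamming distance): 6

6


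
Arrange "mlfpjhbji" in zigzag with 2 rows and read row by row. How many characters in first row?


Zigzag "mlfpjhbji" into 2 rows:
Placing characters:
  'm' => row 0
  'l' => row 1
  'f' => row 0
  'p' => row 1
  'j' => row 0
  'h' => row 1
  'b' => row 0
  'j' => row 1
  'i' => row 0
Rows:
  Row 0: "mfjbi"
  Row 1: "lphj"
First row length: 5

5


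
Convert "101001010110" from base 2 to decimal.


Input: "101001010110" in base 2
Positional expansion:
  Digit '1' (value 1) x 2^11 = 2048
  Digit '0' (value 0) x 2^10 = 0
  Digit '1' (value 1) x 2^9 = 512
  Digit '0' (value 0) x 2^8 = 0
  Digit '0' (value 0) x 2^7 = 0
  Digit '1' (value 1) x 2^6 = 64
  Digit '0' (value 0) x 2^5 = 0
  Digit '1' (value 1) x 2^4 = 16
  Digit '0' (value 0) x 2^3 = 0
  Digit '1' (value 1) x 2^2 = 4
  Digit '1' (value 1) x 2^1 = 2
  Digit '0' (value 0) x 2^0 = 0
Sum = 2646

2646


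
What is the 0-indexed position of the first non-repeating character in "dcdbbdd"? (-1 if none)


Input: dcdbbdd
Character frequencies:
  'b': 2
  'c': 1
  'd': 4
Scanning left to right for freq == 1:
  Position 0 ('d'): freq=4, skip
  Position 1 ('c'): unique! => answer = 1

1


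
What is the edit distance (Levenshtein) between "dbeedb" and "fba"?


Computing edit distance: "dbeedb" -> "fba"
DP table:
           f    b    a
      0    1    2    3
  d   1    1    2    3
  b   2    2    1    2
  e   3    3    2    2
  e   4    4    3    3
  d   5    5    4    4
  b   6    6    5    5
Edit distance = dp[6][3] = 5

5
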